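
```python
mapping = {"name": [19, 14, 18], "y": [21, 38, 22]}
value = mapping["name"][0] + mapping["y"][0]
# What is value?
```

Trace (tracking value):
mapping = {'name': [19, 14, 18], 'y': [21, 38, 22]}  # -> mapping = {'name': [19, 14, 18], 'y': [21, 38, 22]}
value = mapping['name'][0] + mapping['y'][0]  # -> value = 40

Answer: 40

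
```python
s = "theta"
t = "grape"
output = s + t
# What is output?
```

Trace (tracking output):
s = 'theta'  # -> s = 'theta'
t = 'grape'  # -> t = 'grape'
output = s + t  # -> output = 'thetagrape'

Answer: 'thetagrape'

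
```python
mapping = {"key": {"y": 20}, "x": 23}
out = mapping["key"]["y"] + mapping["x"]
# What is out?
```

Trace (tracking out):
mapping = {'key': {'y': 20}, 'x': 23}  # -> mapping = {'key': {'y': 20}, 'x': 23}
out = mapping['key']['y'] + mapping['x']  # -> out = 43

Answer: 43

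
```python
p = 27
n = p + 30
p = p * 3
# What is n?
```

Trace (tracking n):
p = 27  # -> p = 27
n = p + 30  # -> n = 57
p = p * 3  # -> p = 81

Answer: 57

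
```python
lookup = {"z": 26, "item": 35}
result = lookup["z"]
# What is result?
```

Answer: 26

Derivation:
Trace (tracking result):
lookup = {'z': 26, 'item': 35}  # -> lookup = {'z': 26, 'item': 35}
result = lookup['z']  # -> result = 26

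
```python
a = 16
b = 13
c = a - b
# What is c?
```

Answer: 3

Derivation:
Trace (tracking c):
a = 16  # -> a = 16
b = 13  # -> b = 13
c = a - b  # -> c = 3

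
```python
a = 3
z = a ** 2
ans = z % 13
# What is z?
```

Answer: 9

Derivation:
Trace (tracking z):
a = 3  # -> a = 3
z = a ** 2  # -> z = 9
ans = z % 13  # -> ans = 9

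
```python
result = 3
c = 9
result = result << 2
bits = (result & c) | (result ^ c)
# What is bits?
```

Answer: 13

Derivation:
Trace (tracking bits):
result = 3  # -> result = 3
c = 9  # -> c = 9
result = result << 2  # -> result = 12
bits = result & c | result ^ c  # -> bits = 13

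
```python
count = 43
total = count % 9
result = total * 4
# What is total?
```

Trace (tracking total):
count = 43  # -> count = 43
total = count % 9  # -> total = 7
result = total * 4  # -> result = 28

Answer: 7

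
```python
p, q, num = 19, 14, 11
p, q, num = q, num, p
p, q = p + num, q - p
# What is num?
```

Trace (tracking num):
p, q, num = (19, 14, 11)  # -> p = 19, q = 14, num = 11
p, q, num = (q, num, p)  # -> p = 14, q = 11, num = 19
p, q = (p + num, q - p)  # -> p = 33, q = -3

Answer: 19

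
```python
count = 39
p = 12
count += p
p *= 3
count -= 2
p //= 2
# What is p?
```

Answer: 18

Derivation:
Trace (tracking p):
count = 39  # -> count = 39
p = 12  # -> p = 12
count += p  # -> count = 51
p *= 3  # -> p = 36
count -= 2  # -> count = 49
p //= 2  # -> p = 18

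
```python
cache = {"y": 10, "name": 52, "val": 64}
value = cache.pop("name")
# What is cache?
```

Answer: {'y': 10, 'val': 64}

Derivation:
Trace (tracking cache):
cache = {'y': 10, 'name': 52, 'val': 64}  # -> cache = {'y': 10, 'name': 52, 'val': 64}
value = cache.pop('name')  # -> value = 52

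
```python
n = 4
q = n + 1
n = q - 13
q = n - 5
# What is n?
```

Answer: -8

Derivation:
Trace (tracking n):
n = 4  # -> n = 4
q = n + 1  # -> q = 5
n = q - 13  # -> n = -8
q = n - 5  # -> q = -13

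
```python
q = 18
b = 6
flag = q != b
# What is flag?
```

Answer: True

Derivation:
Trace (tracking flag):
q = 18  # -> q = 18
b = 6  # -> b = 6
flag = q != b  # -> flag = True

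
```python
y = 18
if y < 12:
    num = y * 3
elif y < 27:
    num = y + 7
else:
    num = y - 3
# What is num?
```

Trace (tracking num):
y = 18  # -> y = 18
if y < 12:  # condition is False
elif y < 27:  # condition is True
    num = y + 7  # -> num = 25

Answer: 25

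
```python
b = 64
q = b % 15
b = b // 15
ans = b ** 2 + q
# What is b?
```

Answer: 4

Derivation:
Trace (tracking b):
b = 64  # -> b = 64
q = b % 15  # -> q = 4
b = b // 15  # -> b = 4
ans = b ** 2 + q  # -> ans = 20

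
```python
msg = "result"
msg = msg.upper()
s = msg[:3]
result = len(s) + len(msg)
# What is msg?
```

Answer: 'RESULT'

Derivation:
Trace (tracking msg):
msg = 'result'  # -> msg = 'result'
msg = msg.upper()  # -> msg = 'RESULT'
s = msg[:3]  # -> s = 'RES'
result = len(s) + len(msg)  # -> result = 9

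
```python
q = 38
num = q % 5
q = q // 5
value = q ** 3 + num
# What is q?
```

Trace (tracking q):
q = 38  # -> q = 38
num = q % 5  # -> num = 3
q = q // 5  # -> q = 7
value = q ** 3 + num  # -> value = 346

Answer: 7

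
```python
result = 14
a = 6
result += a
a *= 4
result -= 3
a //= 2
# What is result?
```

Trace (tracking result):
result = 14  # -> result = 14
a = 6  # -> a = 6
result += a  # -> result = 20
a *= 4  # -> a = 24
result -= 3  # -> result = 17
a //= 2  # -> a = 12

Answer: 17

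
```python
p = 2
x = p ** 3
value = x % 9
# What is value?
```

Trace (tracking value):
p = 2  # -> p = 2
x = p ** 3  # -> x = 8
value = x % 9  # -> value = 8

Answer: 8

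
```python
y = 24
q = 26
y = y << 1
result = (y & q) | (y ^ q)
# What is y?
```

Answer: 48

Derivation:
Trace (tracking y):
y = 24  # -> y = 24
q = 26  # -> q = 26
y = y << 1  # -> y = 48
result = y & q | y ^ q  # -> result = 58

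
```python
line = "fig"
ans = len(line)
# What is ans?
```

Answer: 3

Derivation:
Trace (tracking ans):
line = 'fig'  # -> line = 'fig'
ans = len(line)  # -> ans = 3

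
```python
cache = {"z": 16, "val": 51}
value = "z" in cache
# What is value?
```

Trace (tracking value):
cache = {'z': 16, 'val': 51}  # -> cache = {'z': 16, 'val': 51}
value = 'z' in cache  # -> value = True

Answer: True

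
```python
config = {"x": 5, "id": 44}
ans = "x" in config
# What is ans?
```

Answer: True

Derivation:
Trace (tracking ans):
config = {'x': 5, 'id': 44}  # -> config = {'x': 5, 'id': 44}
ans = 'x' in config  # -> ans = True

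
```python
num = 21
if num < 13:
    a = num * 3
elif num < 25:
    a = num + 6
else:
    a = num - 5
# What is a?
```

Trace (tracking a):
num = 21  # -> num = 21
if num < 13:  # condition is False
elif num < 25:  # condition is True
    a = num + 6  # -> a = 27

Answer: 27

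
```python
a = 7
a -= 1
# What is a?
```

Trace (tracking a):
a = 7  # -> a = 7
a -= 1  # -> a = 6

Answer: 6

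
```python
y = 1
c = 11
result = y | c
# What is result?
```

Answer: 11

Derivation:
Trace (tracking result):
y = 1  # -> y = 1
c = 11  # -> c = 11
result = y | c  # -> result = 11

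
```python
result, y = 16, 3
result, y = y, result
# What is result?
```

Answer: 3

Derivation:
Trace (tracking result):
result, y = (16, 3)  # -> result = 16, y = 3
result, y = (y, result)  # -> result = 3, y = 16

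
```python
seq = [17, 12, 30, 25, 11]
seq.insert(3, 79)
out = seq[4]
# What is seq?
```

Trace (tracking seq):
seq = [17, 12, 30, 25, 11]  # -> seq = [17, 12, 30, 25, 11]
seq.insert(3, 79)  # -> seq = [17, 12, 30, 79, 25, 11]
out = seq[4]  # -> out = 25

Answer: [17, 12, 30, 79, 25, 11]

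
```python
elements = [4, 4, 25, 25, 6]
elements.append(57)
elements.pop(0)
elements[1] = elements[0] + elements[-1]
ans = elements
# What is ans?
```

Answer: [4, 61, 25, 6, 57]

Derivation:
Trace (tracking ans):
elements = [4, 4, 25, 25, 6]  # -> elements = [4, 4, 25, 25, 6]
elements.append(57)  # -> elements = [4, 4, 25, 25, 6, 57]
elements.pop(0)  # -> elements = [4, 25, 25, 6, 57]
elements[1] = elements[0] + elements[-1]  # -> elements = [4, 61, 25, 6, 57]
ans = elements  # -> ans = [4, 61, 25, 6, 57]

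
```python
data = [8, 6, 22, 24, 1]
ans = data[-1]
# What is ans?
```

Answer: 1

Derivation:
Trace (tracking ans):
data = [8, 6, 22, 24, 1]  # -> data = [8, 6, 22, 24, 1]
ans = data[-1]  # -> ans = 1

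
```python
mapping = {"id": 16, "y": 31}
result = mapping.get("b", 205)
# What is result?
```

Trace (tracking result):
mapping = {'id': 16, 'y': 31}  # -> mapping = {'id': 16, 'y': 31}
result = mapping.get('b', 205)  # -> result = 205

Answer: 205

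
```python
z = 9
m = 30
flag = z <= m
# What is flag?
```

Trace (tracking flag):
z = 9  # -> z = 9
m = 30  # -> m = 30
flag = z <= m  # -> flag = True

Answer: True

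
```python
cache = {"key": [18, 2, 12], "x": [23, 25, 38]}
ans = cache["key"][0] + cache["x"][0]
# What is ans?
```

Answer: 41

Derivation:
Trace (tracking ans):
cache = {'key': [18, 2, 12], 'x': [23, 25, 38]}  # -> cache = {'key': [18, 2, 12], 'x': [23, 25, 38]}
ans = cache['key'][0] + cache['x'][0]  # -> ans = 41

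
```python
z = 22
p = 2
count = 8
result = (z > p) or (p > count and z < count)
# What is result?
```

Answer: True

Derivation:
Trace (tracking result):
z = 22  # -> z = 22
p = 2  # -> p = 2
count = 8  # -> count = 8
result = z > p or (p > count and z < count)  # -> result = True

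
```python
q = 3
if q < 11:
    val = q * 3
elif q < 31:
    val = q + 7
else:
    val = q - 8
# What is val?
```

Trace (tracking val):
q = 3  # -> q = 3
if q < 11:  # condition is True
    val = q * 3  # -> val = 9

Answer: 9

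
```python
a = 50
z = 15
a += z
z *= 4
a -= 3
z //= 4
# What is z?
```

Answer: 15

Derivation:
Trace (tracking z):
a = 50  # -> a = 50
z = 15  # -> z = 15
a += z  # -> a = 65
z *= 4  # -> z = 60
a -= 3  # -> a = 62
z //= 4  # -> z = 15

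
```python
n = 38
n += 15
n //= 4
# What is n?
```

Answer: 13

Derivation:
Trace (tracking n):
n = 38  # -> n = 38
n += 15  # -> n = 53
n //= 4  # -> n = 13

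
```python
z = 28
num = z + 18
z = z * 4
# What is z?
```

Trace (tracking z):
z = 28  # -> z = 28
num = z + 18  # -> num = 46
z = z * 4  # -> z = 112

Answer: 112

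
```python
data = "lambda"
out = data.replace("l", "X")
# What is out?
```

Answer: 'Xambda'

Derivation:
Trace (tracking out):
data = 'lambda'  # -> data = 'lambda'
out = data.replace('l', 'X')  # -> out = 'Xambda'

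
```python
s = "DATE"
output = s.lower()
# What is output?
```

Trace (tracking output):
s = 'DATE'  # -> s = 'DATE'
output = s.lower()  # -> output = 'date'

Answer: 'date'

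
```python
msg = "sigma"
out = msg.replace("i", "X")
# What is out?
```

Answer: 'sXgma'

Derivation:
Trace (tracking out):
msg = 'sigma'  # -> msg = 'sigma'
out = msg.replace('i', 'X')  # -> out = 'sXgma'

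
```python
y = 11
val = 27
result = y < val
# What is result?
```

Trace (tracking result):
y = 11  # -> y = 11
val = 27  # -> val = 27
result = y < val  # -> result = True

Answer: True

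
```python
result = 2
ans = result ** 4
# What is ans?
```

Trace (tracking ans):
result = 2  # -> result = 2
ans = result ** 4  # -> ans = 16

Answer: 16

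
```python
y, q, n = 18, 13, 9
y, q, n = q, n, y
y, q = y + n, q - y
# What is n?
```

Trace (tracking n):
y, q, n = (18, 13, 9)  # -> y = 18, q = 13, n = 9
y, q, n = (q, n, y)  # -> y = 13, q = 9, n = 18
y, q = (y + n, q - y)  # -> y = 31, q = -4

Answer: 18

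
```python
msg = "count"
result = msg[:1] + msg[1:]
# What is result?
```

Trace (tracking result):
msg = 'count'  # -> msg = 'count'
result = msg[:1] + msg[1:]  # -> result = 'count'

Answer: 'count'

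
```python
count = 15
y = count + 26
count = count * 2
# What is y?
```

Answer: 41

Derivation:
Trace (tracking y):
count = 15  # -> count = 15
y = count + 26  # -> y = 41
count = count * 2  # -> count = 30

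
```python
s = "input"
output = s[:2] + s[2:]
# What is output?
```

Answer: 'input'

Derivation:
Trace (tracking output):
s = 'input'  # -> s = 'input'
output = s[:2] + s[2:]  # -> output = 'input'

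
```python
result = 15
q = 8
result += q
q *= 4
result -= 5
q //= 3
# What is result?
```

Answer: 18

Derivation:
Trace (tracking result):
result = 15  # -> result = 15
q = 8  # -> q = 8
result += q  # -> result = 23
q *= 4  # -> q = 32
result -= 5  # -> result = 18
q //= 3  # -> q = 10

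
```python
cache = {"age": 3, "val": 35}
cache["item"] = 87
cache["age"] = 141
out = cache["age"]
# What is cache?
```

Trace (tracking cache):
cache = {'age': 3, 'val': 35}  # -> cache = {'age': 3, 'val': 35}
cache['item'] = 87  # -> cache = {'age': 3, 'val': 35, 'item': 87}
cache['age'] = 141  # -> cache = {'age': 141, 'val': 35, 'item': 87}
out = cache['age']  # -> out = 141

Answer: {'age': 141, 'val': 35, 'item': 87}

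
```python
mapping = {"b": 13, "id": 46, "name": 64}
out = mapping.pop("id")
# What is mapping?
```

Trace (tracking mapping):
mapping = {'b': 13, 'id': 46, 'name': 64}  # -> mapping = {'b': 13, 'id': 46, 'name': 64}
out = mapping.pop('id')  # -> out = 46

Answer: {'b': 13, 'name': 64}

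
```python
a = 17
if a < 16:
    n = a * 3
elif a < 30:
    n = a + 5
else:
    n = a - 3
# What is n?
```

Trace (tracking n):
a = 17  # -> a = 17
if a < 16:  # condition is False
elif a < 30:  # condition is True
    n = a + 5  # -> n = 22

Answer: 22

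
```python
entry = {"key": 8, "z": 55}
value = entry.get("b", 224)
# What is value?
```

Trace (tracking value):
entry = {'key': 8, 'z': 55}  # -> entry = {'key': 8, 'z': 55}
value = entry.get('b', 224)  # -> value = 224

Answer: 224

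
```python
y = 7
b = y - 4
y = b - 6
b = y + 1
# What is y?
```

Answer: -3

Derivation:
Trace (tracking y):
y = 7  # -> y = 7
b = y - 4  # -> b = 3
y = b - 6  # -> y = -3
b = y + 1  # -> b = -2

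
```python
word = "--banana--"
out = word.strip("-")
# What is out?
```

Answer: 'banana'

Derivation:
Trace (tracking out):
word = '--banana--'  # -> word = '--banana--'
out = word.strip('-')  # -> out = 'banana'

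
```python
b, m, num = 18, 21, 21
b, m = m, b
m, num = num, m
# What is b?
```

Answer: 21

Derivation:
Trace (tracking b):
b, m, num = (18, 21, 21)  # -> b = 18, m = 21, num = 21
b, m = (m, b)  # -> b = 21, m = 18
m, num = (num, m)  # -> m = 21, num = 18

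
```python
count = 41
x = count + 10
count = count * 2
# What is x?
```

Answer: 51

Derivation:
Trace (tracking x):
count = 41  # -> count = 41
x = count + 10  # -> x = 51
count = count * 2  # -> count = 82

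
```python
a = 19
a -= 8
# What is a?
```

Answer: 11

Derivation:
Trace (tracking a):
a = 19  # -> a = 19
a -= 8  # -> a = 11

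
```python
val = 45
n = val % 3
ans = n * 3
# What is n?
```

Answer: 0

Derivation:
Trace (tracking n):
val = 45  # -> val = 45
n = val % 3  # -> n = 0
ans = n * 3  # -> ans = 0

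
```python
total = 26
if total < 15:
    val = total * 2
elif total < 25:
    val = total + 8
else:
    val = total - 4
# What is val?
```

Answer: 22

Derivation:
Trace (tracking val):
total = 26  # -> total = 26
if total < 15:  # condition is False
elif total < 25:  # condition is False
else:
    val = total - 4  # -> val = 22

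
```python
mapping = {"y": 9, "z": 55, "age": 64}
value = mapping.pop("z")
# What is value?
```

Answer: 55

Derivation:
Trace (tracking value):
mapping = {'y': 9, 'z': 55, 'age': 64}  # -> mapping = {'y': 9, 'z': 55, 'age': 64}
value = mapping.pop('z')  # -> value = 55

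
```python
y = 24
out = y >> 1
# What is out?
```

Answer: 12

Derivation:
Trace (tracking out):
y = 24  # -> y = 24
out = y >> 1  # -> out = 12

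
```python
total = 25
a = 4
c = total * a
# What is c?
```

Trace (tracking c):
total = 25  # -> total = 25
a = 4  # -> a = 4
c = total * a  # -> c = 100

Answer: 100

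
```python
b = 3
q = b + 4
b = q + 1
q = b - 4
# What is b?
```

Trace (tracking b):
b = 3  # -> b = 3
q = b + 4  # -> q = 7
b = q + 1  # -> b = 8
q = b - 4  # -> q = 4

Answer: 8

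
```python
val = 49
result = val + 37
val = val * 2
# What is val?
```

Trace (tracking val):
val = 49  # -> val = 49
result = val + 37  # -> result = 86
val = val * 2  # -> val = 98

Answer: 98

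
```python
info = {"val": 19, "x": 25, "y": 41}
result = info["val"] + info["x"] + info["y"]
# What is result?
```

Trace (tracking result):
info = {'val': 19, 'x': 25, 'y': 41}  # -> info = {'val': 19, 'x': 25, 'y': 41}
result = info['val'] + info['x'] + info['y']  # -> result = 85

Answer: 85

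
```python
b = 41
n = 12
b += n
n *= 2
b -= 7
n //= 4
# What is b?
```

Trace (tracking b):
b = 41  # -> b = 41
n = 12  # -> n = 12
b += n  # -> b = 53
n *= 2  # -> n = 24
b -= 7  # -> b = 46
n //= 4  # -> n = 6

Answer: 46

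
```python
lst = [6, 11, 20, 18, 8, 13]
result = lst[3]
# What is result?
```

Trace (tracking result):
lst = [6, 11, 20, 18, 8, 13]  # -> lst = [6, 11, 20, 18, 8, 13]
result = lst[3]  # -> result = 18

Answer: 18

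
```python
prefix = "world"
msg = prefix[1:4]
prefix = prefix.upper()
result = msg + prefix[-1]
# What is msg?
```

Answer: 'orl'

Derivation:
Trace (tracking msg):
prefix = 'world'  # -> prefix = 'world'
msg = prefix[1:4]  # -> msg = 'orl'
prefix = prefix.upper()  # -> prefix = 'WORLD'
result = msg + prefix[-1]  # -> result = 'orlD'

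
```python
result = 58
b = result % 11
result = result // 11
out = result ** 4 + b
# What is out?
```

Answer: 628

Derivation:
Trace (tracking out):
result = 58  # -> result = 58
b = result % 11  # -> b = 3
result = result // 11  # -> result = 5
out = result ** 4 + b  # -> out = 628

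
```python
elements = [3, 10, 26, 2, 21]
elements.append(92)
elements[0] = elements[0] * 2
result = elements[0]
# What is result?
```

Trace (tracking result):
elements = [3, 10, 26, 2, 21]  # -> elements = [3, 10, 26, 2, 21]
elements.append(92)  # -> elements = [3, 10, 26, 2, 21, 92]
elements[0] = elements[0] * 2  # -> elements = [6, 10, 26, 2, 21, 92]
result = elements[0]  # -> result = 6

Answer: 6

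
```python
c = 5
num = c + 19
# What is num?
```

Trace (tracking num):
c = 5  # -> c = 5
num = c + 19  # -> num = 24

Answer: 24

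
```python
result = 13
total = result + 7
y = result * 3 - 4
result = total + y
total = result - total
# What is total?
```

Trace (tracking total):
result = 13  # -> result = 13
total = result + 7  # -> total = 20
y = result * 3 - 4  # -> y = 35
result = total + y  # -> result = 55
total = result - total  # -> total = 35

Answer: 35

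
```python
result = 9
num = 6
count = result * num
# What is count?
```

Answer: 54

Derivation:
Trace (tracking count):
result = 9  # -> result = 9
num = 6  # -> num = 6
count = result * num  # -> count = 54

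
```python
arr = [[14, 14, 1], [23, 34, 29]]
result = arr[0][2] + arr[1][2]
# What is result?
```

Trace (tracking result):
arr = [[14, 14, 1], [23, 34, 29]]  # -> arr = [[14, 14, 1], [23, 34, 29]]
result = arr[0][2] + arr[1][2]  # -> result = 30

Answer: 30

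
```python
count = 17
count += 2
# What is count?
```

Trace (tracking count):
count = 17  # -> count = 17
count += 2  # -> count = 19

Answer: 19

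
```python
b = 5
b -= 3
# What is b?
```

Answer: 2

Derivation:
Trace (tracking b):
b = 5  # -> b = 5
b -= 3  # -> b = 2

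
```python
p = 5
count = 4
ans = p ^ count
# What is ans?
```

Answer: 1

Derivation:
Trace (tracking ans):
p = 5  # -> p = 5
count = 4  # -> count = 4
ans = p ^ count  # -> ans = 1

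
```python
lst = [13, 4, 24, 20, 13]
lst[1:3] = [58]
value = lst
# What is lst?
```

Answer: [13, 58, 20, 13]

Derivation:
Trace (tracking lst):
lst = [13, 4, 24, 20, 13]  # -> lst = [13, 4, 24, 20, 13]
lst[1:3] = [58]  # -> lst = [13, 58, 20, 13]
value = lst  # -> value = [13, 58, 20, 13]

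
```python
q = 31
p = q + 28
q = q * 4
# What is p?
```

Answer: 59

Derivation:
Trace (tracking p):
q = 31  # -> q = 31
p = q + 28  # -> p = 59
q = q * 4  # -> q = 124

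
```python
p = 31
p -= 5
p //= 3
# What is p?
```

Answer: 8

Derivation:
Trace (tracking p):
p = 31  # -> p = 31
p -= 5  # -> p = 26
p //= 3  # -> p = 8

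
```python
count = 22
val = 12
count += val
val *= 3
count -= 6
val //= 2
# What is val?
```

Answer: 18

Derivation:
Trace (tracking val):
count = 22  # -> count = 22
val = 12  # -> val = 12
count += val  # -> count = 34
val *= 3  # -> val = 36
count -= 6  # -> count = 28
val //= 2  # -> val = 18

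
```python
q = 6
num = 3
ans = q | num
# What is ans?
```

Answer: 7

Derivation:
Trace (tracking ans):
q = 6  # -> q = 6
num = 3  # -> num = 3
ans = q | num  # -> ans = 7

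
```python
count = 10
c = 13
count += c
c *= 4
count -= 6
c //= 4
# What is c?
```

Answer: 13

Derivation:
Trace (tracking c):
count = 10  # -> count = 10
c = 13  # -> c = 13
count += c  # -> count = 23
c *= 4  # -> c = 52
count -= 6  # -> count = 17
c //= 4  # -> c = 13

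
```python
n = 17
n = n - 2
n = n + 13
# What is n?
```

Answer: 28

Derivation:
Trace (tracking n):
n = 17  # -> n = 17
n = n - 2  # -> n = 15
n = n + 13  # -> n = 28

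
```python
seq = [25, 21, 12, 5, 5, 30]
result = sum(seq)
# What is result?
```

Answer: 98

Derivation:
Trace (tracking result):
seq = [25, 21, 12, 5, 5, 30]  # -> seq = [25, 21, 12, 5, 5, 30]
result = sum(seq)  # -> result = 98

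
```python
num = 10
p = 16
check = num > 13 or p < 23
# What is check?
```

Answer: True

Derivation:
Trace (tracking check):
num = 10  # -> num = 10
p = 16  # -> p = 16
check = num > 13 or p < 23  # -> check = True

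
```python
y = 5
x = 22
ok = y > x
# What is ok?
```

Trace (tracking ok):
y = 5  # -> y = 5
x = 22  # -> x = 22
ok = y > x  # -> ok = False

Answer: False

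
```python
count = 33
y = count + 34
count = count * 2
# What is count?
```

Trace (tracking count):
count = 33  # -> count = 33
y = count + 34  # -> y = 67
count = count * 2  # -> count = 66

Answer: 66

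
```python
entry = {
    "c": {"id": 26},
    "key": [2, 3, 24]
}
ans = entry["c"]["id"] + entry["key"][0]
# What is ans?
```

Trace (tracking ans):
entry = {'c': {'id': 26}, 'key': [2, 3, 24]}  # -> entry = {'c': {'id': 26}, 'key': [2, 3, 24]}
ans = entry['c']['id'] + entry['key'][0]  # -> ans = 28

Answer: 28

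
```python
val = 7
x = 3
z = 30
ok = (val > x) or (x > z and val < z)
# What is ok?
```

Trace (tracking ok):
val = 7  # -> val = 7
x = 3  # -> x = 3
z = 30  # -> z = 30
ok = val > x or (x > z and val < z)  # -> ok = True

Answer: True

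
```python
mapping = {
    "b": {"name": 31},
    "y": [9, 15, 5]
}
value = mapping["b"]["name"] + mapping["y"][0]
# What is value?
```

Answer: 40

Derivation:
Trace (tracking value):
mapping = {'b': {'name': 31}, 'y': [9, 15, 5]}  # -> mapping = {'b': {'name': 31}, 'y': [9, 15, 5]}
value = mapping['b']['name'] + mapping['y'][0]  # -> value = 40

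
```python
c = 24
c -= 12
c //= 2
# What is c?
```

Trace (tracking c):
c = 24  # -> c = 24
c -= 12  # -> c = 12
c //= 2  # -> c = 6

Answer: 6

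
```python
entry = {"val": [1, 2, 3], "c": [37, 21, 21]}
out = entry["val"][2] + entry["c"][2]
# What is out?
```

Trace (tracking out):
entry = {'val': [1, 2, 3], 'c': [37, 21, 21]}  # -> entry = {'val': [1, 2, 3], 'c': [37, 21, 21]}
out = entry['val'][2] + entry['c'][2]  # -> out = 24

Answer: 24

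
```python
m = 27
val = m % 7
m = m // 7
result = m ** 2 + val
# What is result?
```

Answer: 15

Derivation:
Trace (tracking result):
m = 27  # -> m = 27
val = m % 7  # -> val = 6
m = m // 7  # -> m = 3
result = m ** 2 + val  # -> result = 15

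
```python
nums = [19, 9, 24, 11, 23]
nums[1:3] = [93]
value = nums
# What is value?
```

Answer: [19, 93, 11, 23]

Derivation:
Trace (tracking value):
nums = [19, 9, 24, 11, 23]  # -> nums = [19, 9, 24, 11, 23]
nums[1:3] = [93]  # -> nums = [19, 93, 11, 23]
value = nums  # -> value = [19, 93, 11, 23]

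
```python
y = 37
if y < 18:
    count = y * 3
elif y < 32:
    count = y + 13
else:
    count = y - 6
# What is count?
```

Answer: 31

Derivation:
Trace (tracking count):
y = 37  # -> y = 37
if y < 18:  # condition is False
elif y < 32:  # condition is False
else:
    count = y - 6  # -> count = 31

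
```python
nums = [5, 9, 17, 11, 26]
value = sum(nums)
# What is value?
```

Answer: 68

Derivation:
Trace (tracking value):
nums = [5, 9, 17, 11, 26]  # -> nums = [5, 9, 17, 11, 26]
value = sum(nums)  # -> value = 68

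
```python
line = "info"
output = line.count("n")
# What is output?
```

Answer: 1

Derivation:
Trace (tracking output):
line = 'info'  # -> line = 'info'
output = line.count('n')  # -> output = 1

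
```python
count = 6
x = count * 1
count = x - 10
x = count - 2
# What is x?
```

Answer: -6

Derivation:
Trace (tracking x):
count = 6  # -> count = 6
x = count * 1  # -> x = 6
count = x - 10  # -> count = -4
x = count - 2  # -> x = -6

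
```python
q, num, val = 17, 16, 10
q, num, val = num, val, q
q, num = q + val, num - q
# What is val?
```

Answer: 17

Derivation:
Trace (tracking val):
q, num, val = (17, 16, 10)  # -> q = 17, num = 16, val = 10
q, num, val = (num, val, q)  # -> q = 16, num = 10, val = 17
q, num = (q + val, num - q)  # -> q = 33, num = -6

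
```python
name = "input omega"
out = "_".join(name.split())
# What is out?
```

Answer: 'input_omega'

Derivation:
Trace (tracking out):
name = 'input omega'  # -> name = 'input omega'
out = '_'.join(name.split())  # -> out = 'input_omega'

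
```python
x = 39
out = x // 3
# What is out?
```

Answer: 13

Derivation:
Trace (tracking out):
x = 39  # -> x = 39
out = x // 3  # -> out = 13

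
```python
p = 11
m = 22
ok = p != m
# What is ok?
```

Answer: True

Derivation:
Trace (tracking ok):
p = 11  # -> p = 11
m = 22  # -> m = 22
ok = p != m  # -> ok = True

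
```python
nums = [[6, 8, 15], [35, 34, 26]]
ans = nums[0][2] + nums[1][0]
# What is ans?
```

Answer: 50

Derivation:
Trace (tracking ans):
nums = [[6, 8, 15], [35, 34, 26]]  # -> nums = [[6, 8, 15], [35, 34, 26]]
ans = nums[0][2] + nums[1][0]  # -> ans = 50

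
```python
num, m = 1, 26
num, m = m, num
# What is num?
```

Trace (tracking num):
num, m = (1, 26)  # -> num = 1, m = 26
num, m = (m, num)  # -> num = 26, m = 1

Answer: 26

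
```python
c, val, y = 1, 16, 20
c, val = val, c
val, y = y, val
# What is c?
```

Trace (tracking c):
c, val, y = (1, 16, 20)  # -> c = 1, val = 16, y = 20
c, val = (val, c)  # -> c = 16, val = 1
val, y = (y, val)  # -> val = 20, y = 1

Answer: 16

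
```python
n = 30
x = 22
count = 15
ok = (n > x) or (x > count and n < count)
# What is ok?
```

Answer: True

Derivation:
Trace (tracking ok):
n = 30  # -> n = 30
x = 22  # -> x = 22
count = 15  # -> count = 15
ok = n > x or (x > count and n < count)  # -> ok = True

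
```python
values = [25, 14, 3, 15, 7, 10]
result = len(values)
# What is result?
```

Trace (tracking result):
values = [25, 14, 3, 15, 7, 10]  # -> values = [25, 14, 3, 15, 7, 10]
result = len(values)  # -> result = 6

Answer: 6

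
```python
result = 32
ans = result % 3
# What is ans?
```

Answer: 2

Derivation:
Trace (tracking ans):
result = 32  # -> result = 32
ans = result % 3  # -> ans = 2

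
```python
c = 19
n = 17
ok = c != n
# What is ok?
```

Answer: True

Derivation:
Trace (tracking ok):
c = 19  # -> c = 19
n = 17  # -> n = 17
ok = c != n  # -> ok = True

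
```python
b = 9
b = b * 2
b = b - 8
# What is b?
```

Answer: 10

Derivation:
Trace (tracking b):
b = 9  # -> b = 9
b = b * 2  # -> b = 18
b = b - 8  # -> b = 10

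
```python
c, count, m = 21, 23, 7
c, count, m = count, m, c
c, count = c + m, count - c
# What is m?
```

Trace (tracking m):
c, count, m = (21, 23, 7)  # -> c = 21, count = 23, m = 7
c, count, m = (count, m, c)  # -> c = 23, count = 7, m = 21
c, count = (c + m, count - c)  # -> c = 44, count = -16

Answer: 21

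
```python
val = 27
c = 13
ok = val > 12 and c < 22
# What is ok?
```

Trace (tracking ok):
val = 27  # -> val = 27
c = 13  # -> c = 13
ok = val > 12 and c < 22  # -> ok = True

Answer: True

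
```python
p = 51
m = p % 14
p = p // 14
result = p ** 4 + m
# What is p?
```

Trace (tracking p):
p = 51  # -> p = 51
m = p % 14  # -> m = 9
p = p // 14  # -> p = 3
result = p ** 4 + m  # -> result = 90

Answer: 3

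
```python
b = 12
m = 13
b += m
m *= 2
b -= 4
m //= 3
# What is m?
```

Answer: 8

Derivation:
Trace (tracking m):
b = 12  # -> b = 12
m = 13  # -> m = 13
b += m  # -> b = 25
m *= 2  # -> m = 26
b -= 4  # -> b = 21
m //= 3  # -> m = 8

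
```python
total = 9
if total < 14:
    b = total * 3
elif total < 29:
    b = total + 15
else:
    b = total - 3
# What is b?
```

Answer: 27

Derivation:
Trace (tracking b):
total = 9  # -> total = 9
if total < 14:  # condition is True
    b = total * 3  # -> b = 27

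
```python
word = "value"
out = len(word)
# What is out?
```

Trace (tracking out):
word = 'value'  # -> word = 'value'
out = len(word)  # -> out = 5

Answer: 5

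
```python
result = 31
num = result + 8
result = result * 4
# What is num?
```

Answer: 39

Derivation:
Trace (tracking num):
result = 31  # -> result = 31
num = result + 8  # -> num = 39
result = result * 4  # -> result = 124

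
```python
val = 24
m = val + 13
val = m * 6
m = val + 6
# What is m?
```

Answer: 228

Derivation:
Trace (tracking m):
val = 24  # -> val = 24
m = val + 13  # -> m = 37
val = m * 6  # -> val = 222
m = val + 6  # -> m = 228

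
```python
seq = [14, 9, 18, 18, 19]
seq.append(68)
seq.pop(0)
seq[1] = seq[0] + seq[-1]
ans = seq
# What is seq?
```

Answer: [9, 77, 18, 19, 68]

Derivation:
Trace (tracking seq):
seq = [14, 9, 18, 18, 19]  # -> seq = [14, 9, 18, 18, 19]
seq.append(68)  # -> seq = [14, 9, 18, 18, 19, 68]
seq.pop(0)  # -> seq = [9, 18, 18, 19, 68]
seq[1] = seq[0] + seq[-1]  # -> seq = [9, 77, 18, 19, 68]
ans = seq  # -> ans = [9, 77, 18, 19, 68]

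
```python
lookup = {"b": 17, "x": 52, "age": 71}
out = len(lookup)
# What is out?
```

Answer: 3

Derivation:
Trace (tracking out):
lookup = {'b': 17, 'x': 52, 'age': 71}  # -> lookup = {'b': 17, 'x': 52, 'age': 71}
out = len(lookup)  # -> out = 3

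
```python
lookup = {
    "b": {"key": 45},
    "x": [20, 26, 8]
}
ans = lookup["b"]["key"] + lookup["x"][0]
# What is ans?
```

Answer: 65

Derivation:
Trace (tracking ans):
lookup = {'b': {'key': 45}, 'x': [20, 26, 8]}  # -> lookup = {'b': {'key': 45}, 'x': [20, 26, 8]}
ans = lookup['b']['key'] + lookup['x'][0]  # -> ans = 65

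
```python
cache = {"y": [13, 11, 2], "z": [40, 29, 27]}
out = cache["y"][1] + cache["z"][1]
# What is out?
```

Answer: 40

Derivation:
Trace (tracking out):
cache = {'y': [13, 11, 2], 'z': [40, 29, 27]}  # -> cache = {'y': [13, 11, 2], 'z': [40, 29, 27]}
out = cache['y'][1] + cache['z'][1]  # -> out = 40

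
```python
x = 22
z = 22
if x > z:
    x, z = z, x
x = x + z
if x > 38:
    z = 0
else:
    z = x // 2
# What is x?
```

Answer: 44

Derivation:
Trace (tracking x):
x = 22  # -> x = 22
z = 22  # -> z = 22
if x > z:  # condition is False
x = x + z  # -> x = 44
if x > 38:  # condition is True
    z = 0  # -> z = 0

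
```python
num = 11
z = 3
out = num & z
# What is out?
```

Answer: 3

Derivation:
Trace (tracking out):
num = 11  # -> num = 11
z = 3  # -> z = 3
out = num & z  # -> out = 3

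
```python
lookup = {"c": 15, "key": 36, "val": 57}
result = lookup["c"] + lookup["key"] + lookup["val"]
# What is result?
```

Trace (tracking result):
lookup = {'c': 15, 'key': 36, 'val': 57}  # -> lookup = {'c': 15, 'key': 36, 'val': 57}
result = lookup['c'] + lookup['key'] + lookup['val']  # -> result = 108

Answer: 108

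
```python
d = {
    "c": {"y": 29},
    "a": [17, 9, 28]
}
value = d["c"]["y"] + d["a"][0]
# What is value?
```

Trace (tracking value):
d = {'c': {'y': 29}, 'a': [17, 9, 28]}  # -> d = {'c': {'y': 29}, 'a': [17, 9, 28]}
value = d['c']['y'] + d['a'][0]  # -> value = 46

Answer: 46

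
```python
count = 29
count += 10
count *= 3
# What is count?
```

Answer: 117

Derivation:
Trace (tracking count):
count = 29  # -> count = 29
count += 10  # -> count = 39
count *= 3  # -> count = 117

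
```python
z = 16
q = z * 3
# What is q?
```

Trace (tracking q):
z = 16  # -> z = 16
q = z * 3  # -> q = 48

Answer: 48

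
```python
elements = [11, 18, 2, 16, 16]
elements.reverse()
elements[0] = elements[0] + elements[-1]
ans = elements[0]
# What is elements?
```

Answer: [27, 16, 2, 18, 11]

Derivation:
Trace (tracking elements):
elements = [11, 18, 2, 16, 16]  # -> elements = [11, 18, 2, 16, 16]
elements.reverse()  # -> elements = [16, 16, 2, 18, 11]
elements[0] = elements[0] + elements[-1]  # -> elements = [27, 16, 2, 18, 11]
ans = elements[0]  # -> ans = 27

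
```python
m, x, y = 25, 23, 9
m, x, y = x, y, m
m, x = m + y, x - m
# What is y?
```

Answer: 25

Derivation:
Trace (tracking y):
m, x, y = (25, 23, 9)  # -> m = 25, x = 23, y = 9
m, x, y = (x, y, m)  # -> m = 23, x = 9, y = 25
m, x = (m + y, x - m)  # -> m = 48, x = -14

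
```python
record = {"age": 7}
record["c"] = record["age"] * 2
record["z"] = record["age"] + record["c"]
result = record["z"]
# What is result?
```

Answer: 21

Derivation:
Trace (tracking result):
record = {'age': 7}  # -> record = {'age': 7}
record['c'] = record['age'] * 2  # -> record = {'age': 7, 'c': 14}
record['z'] = record['age'] + record['c']  # -> record = {'age': 7, 'c': 14, 'z': 21}
result = record['z']  # -> result = 21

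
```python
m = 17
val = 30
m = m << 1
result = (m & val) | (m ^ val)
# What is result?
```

Answer: 62

Derivation:
Trace (tracking result):
m = 17  # -> m = 17
val = 30  # -> val = 30
m = m << 1  # -> m = 34
result = m & val | m ^ val  # -> result = 62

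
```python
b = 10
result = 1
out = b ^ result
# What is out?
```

Answer: 11

Derivation:
Trace (tracking out):
b = 10  # -> b = 10
result = 1  # -> result = 1
out = b ^ result  # -> out = 11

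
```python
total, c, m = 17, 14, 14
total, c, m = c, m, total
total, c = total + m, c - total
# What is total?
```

Trace (tracking total):
total, c, m = (17, 14, 14)  # -> total = 17, c = 14, m = 14
total, c, m = (c, m, total)  # -> total = 14, c = 14, m = 17
total, c = (total + m, c - total)  # -> total = 31, c = 0

Answer: 31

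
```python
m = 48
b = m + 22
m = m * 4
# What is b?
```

Answer: 70

Derivation:
Trace (tracking b):
m = 48  # -> m = 48
b = m + 22  # -> b = 70
m = m * 4  # -> m = 192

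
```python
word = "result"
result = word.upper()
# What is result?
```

Answer: 'RESULT'

Derivation:
Trace (tracking result):
word = 'result'  # -> word = 'result'
result = word.upper()  # -> result = 'RESULT'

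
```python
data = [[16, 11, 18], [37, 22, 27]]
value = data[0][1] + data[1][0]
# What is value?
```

Answer: 48

Derivation:
Trace (tracking value):
data = [[16, 11, 18], [37, 22, 27]]  # -> data = [[16, 11, 18], [37, 22, 27]]
value = data[0][1] + data[1][0]  # -> value = 48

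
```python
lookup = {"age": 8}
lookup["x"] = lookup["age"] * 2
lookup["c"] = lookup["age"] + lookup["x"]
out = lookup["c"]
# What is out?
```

Answer: 24

Derivation:
Trace (tracking out):
lookup = {'age': 8}  # -> lookup = {'age': 8}
lookup['x'] = lookup['age'] * 2  # -> lookup = {'age': 8, 'x': 16}
lookup['c'] = lookup['age'] + lookup['x']  # -> lookup = {'age': 8, 'x': 16, 'c': 24}
out = lookup['c']  # -> out = 24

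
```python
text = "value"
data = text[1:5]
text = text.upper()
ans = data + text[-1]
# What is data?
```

Trace (tracking data):
text = 'value'  # -> text = 'value'
data = text[1:5]  # -> data = 'alue'
text = text.upper()  # -> text = 'VALUE'
ans = data + text[-1]  # -> ans = 'alueE'

Answer: 'alue'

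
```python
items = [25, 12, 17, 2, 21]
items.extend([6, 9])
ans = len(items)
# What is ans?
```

Trace (tracking ans):
items = [25, 12, 17, 2, 21]  # -> items = [25, 12, 17, 2, 21]
items.extend([6, 9])  # -> items = [25, 12, 17, 2, 21, 6, 9]
ans = len(items)  # -> ans = 7

Answer: 7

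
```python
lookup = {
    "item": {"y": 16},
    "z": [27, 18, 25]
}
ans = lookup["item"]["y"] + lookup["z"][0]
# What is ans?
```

Answer: 43

Derivation:
Trace (tracking ans):
lookup = {'item': {'y': 16}, 'z': [27, 18, 25]}  # -> lookup = {'item': {'y': 16}, 'z': [27, 18, 25]}
ans = lookup['item']['y'] + lookup['z'][0]  # -> ans = 43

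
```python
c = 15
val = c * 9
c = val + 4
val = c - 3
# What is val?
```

Answer: 136

Derivation:
Trace (tracking val):
c = 15  # -> c = 15
val = c * 9  # -> val = 135
c = val + 4  # -> c = 139
val = c - 3  # -> val = 136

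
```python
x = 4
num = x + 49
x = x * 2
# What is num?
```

Answer: 53

Derivation:
Trace (tracking num):
x = 4  # -> x = 4
num = x + 49  # -> num = 53
x = x * 2  # -> x = 8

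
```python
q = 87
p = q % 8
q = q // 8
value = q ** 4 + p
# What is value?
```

Answer: 10007

Derivation:
Trace (tracking value):
q = 87  # -> q = 87
p = q % 8  # -> p = 7
q = q // 8  # -> q = 10
value = q ** 4 + p  # -> value = 10007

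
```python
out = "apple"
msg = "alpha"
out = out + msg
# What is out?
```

Answer: 'applealpha'

Derivation:
Trace (tracking out):
out = 'apple'  # -> out = 'apple'
msg = 'alpha'  # -> msg = 'alpha'
out = out + msg  # -> out = 'applealpha'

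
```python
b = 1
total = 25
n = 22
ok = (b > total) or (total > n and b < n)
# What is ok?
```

Answer: True

Derivation:
Trace (tracking ok):
b = 1  # -> b = 1
total = 25  # -> total = 25
n = 22  # -> n = 22
ok = b > total or (total > n and b < n)  # -> ok = True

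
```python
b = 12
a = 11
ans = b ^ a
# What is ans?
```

Answer: 7

Derivation:
Trace (tracking ans):
b = 12  # -> b = 12
a = 11  # -> a = 11
ans = b ^ a  # -> ans = 7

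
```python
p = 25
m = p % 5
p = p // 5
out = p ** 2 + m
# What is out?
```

Trace (tracking out):
p = 25  # -> p = 25
m = p % 5  # -> m = 0
p = p // 5  # -> p = 5
out = p ** 2 + m  # -> out = 25

Answer: 25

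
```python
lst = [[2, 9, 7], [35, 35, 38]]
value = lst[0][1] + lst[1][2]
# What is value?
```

Answer: 47

Derivation:
Trace (tracking value):
lst = [[2, 9, 7], [35, 35, 38]]  # -> lst = [[2, 9, 7], [35, 35, 38]]
value = lst[0][1] + lst[1][2]  # -> value = 47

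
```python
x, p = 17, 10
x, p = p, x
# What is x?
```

Answer: 10

Derivation:
Trace (tracking x):
x, p = (17, 10)  # -> x = 17, p = 10
x, p = (p, x)  # -> x = 10, p = 17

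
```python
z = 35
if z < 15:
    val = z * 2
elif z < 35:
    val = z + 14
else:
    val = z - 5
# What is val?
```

Trace (tracking val):
z = 35  # -> z = 35
if z < 15:  # condition is False
elif z < 35:  # condition is False
else:
    val = z - 5  # -> val = 30

Answer: 30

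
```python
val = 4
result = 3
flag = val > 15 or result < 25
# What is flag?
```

Answer: True

Derivation:
Trace (tracking flag):
val = 4  # -> val = 4
result = 3  # -> result = 3
flag = val > 15 or result < 25  # -> flag = True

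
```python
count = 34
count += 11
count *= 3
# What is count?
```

Answer: 135

Derivation:
Trace (tracking count):
count = 34  # -> count = 34
count += 11  # -> count = 45
count *= 3  # -> count = 135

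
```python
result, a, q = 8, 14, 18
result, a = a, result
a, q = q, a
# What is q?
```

Trace (tracking q):
result, a, q = (8, 14, 18)  # -> result = 8, a = 14, q = 18
result, a = (a, result)  # -> result = 14, a = 8
a, q = (q, a)  # -> a = 18, q = 8

Answer: 8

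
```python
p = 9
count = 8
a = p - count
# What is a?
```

Answer: 1

Derivation:
Trace (tracking a):
p = 9  # -> p = 9
count = 8  # -> count = 8
a = p - count  # -> a = 1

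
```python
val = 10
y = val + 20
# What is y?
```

Answer: 30

Derivation:
Trace (tracking y):
val = 10  # -> val = 10
y = val + 20  # -> y = 30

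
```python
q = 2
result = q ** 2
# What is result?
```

Answer: 4

Derivation:
Trace (tracking result):
q = 2  # -> q = 2
result = q ** 2  # -> result = 4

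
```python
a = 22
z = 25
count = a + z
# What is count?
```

Trace (tracking count):
a = 22  # -> a = 22
z = 25  # -> z = 25
count = a + z  # -> count = 47

Answer: 47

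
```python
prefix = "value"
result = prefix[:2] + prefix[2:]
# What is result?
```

Trace (tracking result):
prefix = 'value'  # -> prefix = 'value'
result = prefix[:2] + prefix[2:]  # -> result = 'value'

Answer: 'value'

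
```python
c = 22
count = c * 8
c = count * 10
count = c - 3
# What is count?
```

Trace (tracking count):
c = 22  # -> c = 22
count = c * 8  # -> count = 176
c = count * 10  # -> c = 1760
count = c - 3  # -> count = 1757

Answer: 1757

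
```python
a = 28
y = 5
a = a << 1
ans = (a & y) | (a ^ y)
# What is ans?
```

Trace (tracking ans):
a = 28  # -> a = 28
y = 5  # -> y = 5
a = a << 1  # -> a = 56
ans = a & y | a ^ y  # -> ans = 61

Answer: 61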